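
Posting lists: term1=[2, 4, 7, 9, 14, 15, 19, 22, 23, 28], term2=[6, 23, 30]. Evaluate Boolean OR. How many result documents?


Boolean OR: find union of posting lists
term1 docs: [2, 4, 7, 9, 14, 15, 19, 22, 23, 28]
term2 docs: [6, 23, 30]
Union: [2, 4, 6, 7, 9, 14, 15, 19, 22, 23, 28, 30]
|union| = 12

12


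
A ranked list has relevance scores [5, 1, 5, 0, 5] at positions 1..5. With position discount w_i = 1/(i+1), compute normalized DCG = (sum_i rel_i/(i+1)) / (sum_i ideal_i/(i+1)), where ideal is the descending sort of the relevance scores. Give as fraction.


Position discount weights w_i = 1/(i+1) for i=1..5:
Weights = [1/2, 1/3, 1/4, 1/5, 1/6]
Actual relevance: [5, 1, 5, 0, 5]
DCG = 5/2 + 1/3 + 5/4 + 0/5 + 5/6 = 59/12
Ideal relevance (sorted desc): [5, 5, 5, 1, 0]
Ideal DCG = 5/2 + 5/3 + 5/4 + 1/5 + 0/6 = 337/60
nDCG = DCG / ideal_DCG = 59/12 / 337/60 = 295/337

295/337


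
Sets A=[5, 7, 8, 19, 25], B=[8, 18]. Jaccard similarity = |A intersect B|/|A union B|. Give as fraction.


A intersect B = [8]
|A intersect B| = 1
A union B = [5, 7, 8, 18, 19, 25]
|A union B| = 6
Jaccard = 1/6 = 1/6

1/6


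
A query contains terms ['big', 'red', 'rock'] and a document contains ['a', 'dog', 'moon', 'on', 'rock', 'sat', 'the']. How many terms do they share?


Query terms: ['big', 'red', 'rock']
Document terms: ['a', 'dog', 'moon', 'on', 'rock', 'sat', 'the']
Common terms: ['rock']
Overlap count = 1

1


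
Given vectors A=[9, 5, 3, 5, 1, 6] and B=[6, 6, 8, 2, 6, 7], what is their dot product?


Dot product = sum of element-wise products
A[0]*B[0] = 9*6 = 54
A[1]*B[1] = 5*6 = 30
A[2]*B[2] = 3*8 = 24
A[3]*B[3] = 5*2 = 10
A[4]*B[4] = 1*6 = 6
A[5]*B[5] = 6*7 = 42
Sum = 54 + 30 + 24 + 10 + 6 + 42 = 166

166


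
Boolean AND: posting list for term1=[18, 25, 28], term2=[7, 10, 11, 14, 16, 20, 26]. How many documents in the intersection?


Boolean AND: find intersection of posting lists
term1 docs: [18, 25, 28]
term2 docs: [7, 10, 11, 14, 16, 20, 26]
Intersection: []
|intersection| = 0

0


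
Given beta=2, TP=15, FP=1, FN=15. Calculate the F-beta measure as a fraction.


P = TP/(TP+FP) = 15/16 = 15/16
R = TP/(TP+FN) = 15/30 = 1/2
beta^2 = 2^2 = 4
(1 + beta^2) = 5
Numerator = (1+beta^2)*P*R = 75/32
Denominator = beta^2*P + R = 15/4 + 1/2 = 17/4
F_beta = 75/136

75/136


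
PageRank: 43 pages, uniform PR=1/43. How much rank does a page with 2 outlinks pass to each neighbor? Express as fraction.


Initial PR = 1/43 = 1/43
Outlinks = 2
Contribution per link = PR / outlinks
= 1/43 / 2
= 1/86

1/86


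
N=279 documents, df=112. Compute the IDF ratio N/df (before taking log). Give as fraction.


IDF ratio = N / df
= 279 / 112
= 279/112

279/112


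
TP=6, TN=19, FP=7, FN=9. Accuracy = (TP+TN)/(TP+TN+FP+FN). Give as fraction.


Accuracy = (TP + TN) / (TP + TN + FP + FN)
TP + TN = 6 + 19 = 25
Total = 6 + 19 + 7 + 9 = 41
Accuracy = 25 / 41 = 25/41

25/41


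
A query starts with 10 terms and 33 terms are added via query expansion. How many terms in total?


Original terms: 10
Expansion terms: 33
Total = 10 + 33 = 43

43


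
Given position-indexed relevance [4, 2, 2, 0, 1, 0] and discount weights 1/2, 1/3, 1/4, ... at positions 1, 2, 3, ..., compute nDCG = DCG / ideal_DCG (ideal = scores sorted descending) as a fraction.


Position discount weights w_i = 1/(i+1) for i=1..6:
Weights = [1/2, 1/3, 1/4, 1/5, 1/6, 1/7]
Actual relevance: [4, 2, 2, 0, 1, 0]
DCG = 4/2 + 2/3 + 2/4 + 0/5 + 1/6 + 0/7 = 10/3
Ideal relevance (sorted desc): [4, 2, 2, 1, 0, 0]
Ideal DCG = 4/2 + 2/3 + 2/4 + 1/5 + 0/6 + 0/7 = 101/30
nDCG = DCG / ideal_DCG = 10/3 / 101/30 = 100/101

100/101


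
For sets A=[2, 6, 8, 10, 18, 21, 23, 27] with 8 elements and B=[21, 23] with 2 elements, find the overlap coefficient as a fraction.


A intersect B = [21, 23]
|A intersect B| = 2
min(|A|, |B|) = min(8, 2) = 2
Overlap = 2 / 2 = 1

1


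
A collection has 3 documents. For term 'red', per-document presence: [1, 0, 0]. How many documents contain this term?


Checking each document for 'red':
Doc 1: present
Doc 2: absent
Doc 3: absent
df = sum of presences = 1 + 0 + 0 = 1

1


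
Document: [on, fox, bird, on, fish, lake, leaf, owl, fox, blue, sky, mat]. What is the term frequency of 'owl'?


Document has 12 words
Scanning for 'owl':
Found at positions: [7]
Count = 1

1


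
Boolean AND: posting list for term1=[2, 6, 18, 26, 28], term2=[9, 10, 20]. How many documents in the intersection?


Boolean AND: find intersection of posting lists
term1 docs: [2, 6, 18, 26, 28]
term2 docs: [9, 10, 20]
Intersection: []
|intersection| = 0

0


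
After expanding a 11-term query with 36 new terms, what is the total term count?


Original terms: 11
Expansion terms: 36
Total = 11 + 36 = 47

47


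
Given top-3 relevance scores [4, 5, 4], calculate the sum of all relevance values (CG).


Cumulative Gain = sum of relevance scores
Position 1: rel=4, running sum=4
Position 2: rel=5, running sum=9
Position 3: rel=4, running sum=13
CG = 13

13


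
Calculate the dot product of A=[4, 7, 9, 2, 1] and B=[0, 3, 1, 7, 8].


Dot product = sum of element-wise products
A[0]*B[0] = 4*0 = 0
A[1]*B[1] = 7*3 = 21
A[2]*B[2] = 9*1 = 9
A[3]*B[3] = 2*7 = 14
A[4]*B[4] = 1*8 = 8
Sum = 0 + 21 + 9 + 14 + 8 = 52

52


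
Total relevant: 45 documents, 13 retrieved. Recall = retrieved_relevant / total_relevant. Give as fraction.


Recall = retrieved_relevant / total_relevant
= 13 / 45
= 13 / (13 + 32)
= 13/45

13/45


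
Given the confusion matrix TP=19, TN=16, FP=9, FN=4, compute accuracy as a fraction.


Accuracy = (TP + TN) / (TP + TN + FP + FN)
TP + TN = 19 + 16 = 35
Total = 19 + 16 + 9 + 4 = 48
Accuracy = 35 / 48 = 35/48

35/48


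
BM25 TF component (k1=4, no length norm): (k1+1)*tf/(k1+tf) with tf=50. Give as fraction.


BM25 TF component = (k1+1)*tf / (k1+tf)
k1 = 4, tf = 50
Numerator = (4+1)*50 = 250
Denominator = 4 + 50 = 54
= 250/54 = 125/27

125/27


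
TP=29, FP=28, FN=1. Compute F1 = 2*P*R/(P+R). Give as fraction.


F1 = 2 * P * R / (P + R)
P = TP/(TP+FP) = 29/57 = 29/57
R = TP/(TP+FN) = 29/30 = 29/30
2 * P * R = 2 * 29/57 * 29/30 = 841/855
P + R = 29/57 + 29/30 = 841/570
F1 = 841/855 / 841/570 = 2/3

2/3


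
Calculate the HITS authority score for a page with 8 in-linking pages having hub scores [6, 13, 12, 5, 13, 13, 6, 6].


Authority = sum of hub scores of in-linkers
In-link 1: hub score = 6
In-link 2: hub score = 13
In-link 3: hub score = 12
In-link 4: hub score = 5
In-link 5: hub score = 13
In-link 6: hub score = 13
In-link 7: hub score = 6
In-link 8: hub score = 6
Authority = 6 + 13 + 12 + 5 + 13 + 13 + 6 + 6 = 74

74


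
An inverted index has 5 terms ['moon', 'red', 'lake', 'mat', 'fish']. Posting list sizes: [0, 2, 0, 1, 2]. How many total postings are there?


Summing posting list sizes:
'moon': 0 postings
'red': 2 postings
'lake': 0 postings
'mat': 1 postings
'fish': 2 postings
Total = 0 + 2 + 0 + 1 + 2 = 5

5


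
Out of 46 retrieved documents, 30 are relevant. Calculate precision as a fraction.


Precision = relevant_retrieved / total_retrieved
= 30 / 46
= 30 / (30 + 16)
= 15/23

15/23


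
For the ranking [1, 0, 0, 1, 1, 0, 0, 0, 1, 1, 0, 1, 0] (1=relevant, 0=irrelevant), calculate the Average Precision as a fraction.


Computing P@k for each relevant position:
Position 1: relevant, P@1 = 1/1 = 1
Position 2: not relevant
Position 3: not relevant
Position 4: relevant, P@4 = 2/4 = 1/2
Position 5: relevant, P@5 = 3/5 = 3/5
Position 6: not relevant
Position 7: not relevant
Position 8: not relevant
Position 9: relevant, P@9 = 4/9 = 4/9
Position 10: relevant, P@10 = 5/10 = 1/2
Position 11: not relevant
Position 12: relevant, P@12 = 6/12 = 1/2
Position 13: not relevant
Sum of P@k = 1 + 1/2 + 3/5 + 4/9 + 1/2 + 1/2 = 319/90
AP = 319/90 / 6 = 319/540

319/540


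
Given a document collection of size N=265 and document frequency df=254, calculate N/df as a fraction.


IDF ratio = N / df
= 265 / 254
= 265/254

265/254


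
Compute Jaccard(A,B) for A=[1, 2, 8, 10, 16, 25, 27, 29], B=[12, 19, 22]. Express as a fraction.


A intersect B = []
|A intersect B| = 0
A union B = [1, 2, 8, 10, 12, 16, 19, 22, 25, 27, 29]
|A union B| = 11
Jaccard = 0/11 = 0

0


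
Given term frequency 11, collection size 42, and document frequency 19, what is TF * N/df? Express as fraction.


TF * (N/df)
= 11 * (42/19)
= 11 * 42/19
= 462/19

462/19


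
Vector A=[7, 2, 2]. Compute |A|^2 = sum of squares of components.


|A|^2 = sum of squared components
A[0]^2 = 7^2 = 49
A[1]^2 = 2^2 = 4
A[2]^2 = 2^2 = 4
Sum = 49 + 4 + 4 = 57

57


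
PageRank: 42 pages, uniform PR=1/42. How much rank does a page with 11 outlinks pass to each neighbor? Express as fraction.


Initial PR = 1/42 = 1/42
Outlinks = 11
Contribution per link = PR / outlinks
= 1/42 / 11
= 1/462

1/462


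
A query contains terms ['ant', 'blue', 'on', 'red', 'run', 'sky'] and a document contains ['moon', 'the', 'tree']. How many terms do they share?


Query terms: ['ant', 'blue', 'on', 'red', 'run', 'sky']
Document terms: ['moon', 'the', 'tree']
Common terms: []
Overlap count = 0

0


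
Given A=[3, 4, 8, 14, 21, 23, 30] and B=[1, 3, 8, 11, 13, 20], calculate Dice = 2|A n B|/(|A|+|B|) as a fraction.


A intersect B = [3, 8]
|A intersect B| = 2
|A| = 7, |B| = 6
Dice = 2*2 / (7+6)
= 4 / 13 = 4/13

4/13


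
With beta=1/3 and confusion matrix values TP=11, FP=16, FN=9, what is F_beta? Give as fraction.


P = TP/(TP+FP) = 11/27 = 11/27
R = TP/(TP+FN) = 11/20 = 11/20
beta^2 = 1/3^2 = 1/9
(1 + beta^2) = 10/9
Numerator = (1+beta^2)*P*R = 121/486
Denominator = beta^2*P + R = 11/243 + 11/20 = 2893/4860
F_beta = 110/263

110/263


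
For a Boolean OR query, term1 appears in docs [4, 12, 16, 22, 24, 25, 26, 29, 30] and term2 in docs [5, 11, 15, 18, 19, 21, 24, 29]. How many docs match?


Boolean OR: find union of posting lists
term1 docs: [4, 12, 16, 22, 24, 25, 26, 29, 30]
term2 docs: [5, 11, 15, 18, 19, 21, 24, 29]
Union: [4, 5, 11, 12, 15, 16, 18, 19, 21, 22, 24, 25, 26, 29, 30]
|union| = 15

15


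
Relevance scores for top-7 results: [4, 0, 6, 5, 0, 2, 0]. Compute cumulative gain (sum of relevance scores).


Cumulative Gain = sum of relevance scores
Position 1: rel=4, running sum=4
Position 2: rel=0, running sum=4
Position 3: rel=6, running sum=10
Position 4: rel=5, running sum=15
Position 5: rel=0, running sum=15
Position 6: rel=2, running sum=17
Position 7: rel=0, running sum=17
CG = 17

17


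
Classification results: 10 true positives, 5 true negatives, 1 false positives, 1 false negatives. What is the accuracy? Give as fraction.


Accuracy = (TP + TN) / (TP + TN + FP + FN)
TP + TN = 10 + 5 = 15
Total = 10 + 5 + 1 + 1 = 17
Accuracy = 15 / 17 = 15/17

15/17


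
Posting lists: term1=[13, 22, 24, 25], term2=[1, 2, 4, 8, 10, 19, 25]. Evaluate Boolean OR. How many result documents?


Boolean OR: find union of posting lists
term1 docs: [13, 22, 24, 25]
term2 docs: [1, 2, 4, 8, 10, 19, 25]
Union: [1, 2, 4, 8, 10, 13, 19, 22, 24, 25]
|union| = 10

10


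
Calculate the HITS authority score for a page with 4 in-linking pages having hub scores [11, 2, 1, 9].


Authority = sum of hub scores of in-linkers
In-link 1: hub score = 11
In-link 2: hub score = 2
In-link 3: hub score = 1
In-link 4: hub score = 9
Authority = 11 + 2 + 1 + 9 = 23

23


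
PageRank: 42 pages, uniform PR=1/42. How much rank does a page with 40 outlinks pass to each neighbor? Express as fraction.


Initial PR = 1/42 = 1/42
Outlinks = 40
Contribution per link = PR / outlinks
= 1/42 / 40
= 1/1680

1/1680


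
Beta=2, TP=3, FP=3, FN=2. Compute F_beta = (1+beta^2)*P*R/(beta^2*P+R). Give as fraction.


P = TP/(TP+FP) = 3/6 = 1/2
R = TP/(TP+FN) = 3/5 = 3/5
beta^2 = 2^2 = 4
(1 + beta^2) = 5
Numerator = (1+beta^2)*P*R = 3/2
Denominator = beta^2*P + R = 2 + 3/5 = 13/5
F_beta = 15/26

15/26


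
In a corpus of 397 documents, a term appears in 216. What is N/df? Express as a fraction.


IDF ratio = N / df
= 397 / 216
= 397/216

397/216


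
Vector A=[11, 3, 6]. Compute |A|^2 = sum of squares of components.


|A|^2 = sum of squared components
A[0]^2 = 11^2 = 121
A[1]^2 = 3^2 = 9
A[2]^2 = 6^2 = 36
Sum = 121 + 9 + 36 = 166

166


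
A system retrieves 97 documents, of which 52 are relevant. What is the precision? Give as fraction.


Precision = relevant_retrieved / total_retrieved
= 52 / 97
= 52 / (52 + 45)
= 52/97

52/97


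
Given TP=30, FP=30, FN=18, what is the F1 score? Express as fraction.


F1 = 2 * P * R / (P + R)
P = TP/(TP+FP) = 30/60 = 1/2
R = TP/(TP+FN) = 30/48 = 5/8
2 * P * R = 2 * 1/2 * 5/8 = 5/8
P + R = 1/2 + 5/8 = 9/8
F1 = 5/8 / 9/8 = 5/9

5/9


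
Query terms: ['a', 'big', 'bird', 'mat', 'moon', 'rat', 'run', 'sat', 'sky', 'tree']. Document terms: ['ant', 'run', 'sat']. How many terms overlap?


Query terms: ['a', 'big', 'bird', 'mat', 'moon', 'rat', 'run', 'sat', 'sky', 'tree']
Document terms: ['ant', 'run', 'sat']
Common terms: ['run', 'sat']
Overlap count = 2

2


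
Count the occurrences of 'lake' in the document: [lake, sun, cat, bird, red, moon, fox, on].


Document has 8 words
Scanning for 'lake':
Found at positions: [0]
Count = 1

1


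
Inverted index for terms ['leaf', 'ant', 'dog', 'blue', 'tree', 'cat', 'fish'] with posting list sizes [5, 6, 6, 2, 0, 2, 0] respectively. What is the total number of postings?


Summing posting list sizes:
'leaf': 5 postings
'ant': 6 postings
'dog': 6 postings
'blue': 2 postings
'tree': 0 postings
'cat': 2 postings
'fish': 0 postings
Total = 5 + 6 + 6 + 2 + 0 + 2 + 0 = 21

21


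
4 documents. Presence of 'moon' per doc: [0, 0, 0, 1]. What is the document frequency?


Checking each document for 'moon':
Doc 1: absent
Doc 2: absent
Doc 3: absent
Doc 4: present
df = sum of presences = 0 + 0 + 0 + 1 = 1

1


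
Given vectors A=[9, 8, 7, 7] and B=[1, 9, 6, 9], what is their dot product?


Dot product = sum of element-wise products
A[0]*B[0] = 9*1 = 9
A[1]*B[1] = 8*9 = 72
A[2]*B[2] = 7*6 = 42
A[3]*B[3] = 7*9 = 63
Sum = 9 + 72 + 42 + 63 = 186

186


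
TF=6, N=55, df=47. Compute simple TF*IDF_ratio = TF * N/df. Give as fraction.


TF * (N/df)
= 6 * (55/47)
= 6 * 55/47
= 330/47

330/47


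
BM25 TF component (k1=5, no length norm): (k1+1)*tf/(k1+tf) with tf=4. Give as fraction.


BM25 TF component = (k1+1)*tf / (k1+tf)
k1 = 5, tf = 4
Numerator = (5+1)*4 = 24
Denominator = 5 + 4 = 9
= 24/9 = 8/3

8/3


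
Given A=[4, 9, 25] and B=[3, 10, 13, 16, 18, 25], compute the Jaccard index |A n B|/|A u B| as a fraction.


A intersect B = [25]
|A intersect B| = 1
A union B = [3, 4, 9, 10, 13, 16, 18, 25]
|A union B| = 8
Jaccard = 1/8 = 1/8

1/8


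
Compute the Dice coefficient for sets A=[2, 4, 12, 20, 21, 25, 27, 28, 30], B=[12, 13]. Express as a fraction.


A intersect B = [12]
|A intersect B| = 1
|A| = 9, |B| = 2
Dice = 2*1 / (9+2)
= 2 / 11 = 2/11

2/11


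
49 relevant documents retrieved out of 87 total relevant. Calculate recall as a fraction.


Recall = retrieved_relevant / total_relevant
= 49 / 87
= 49 / (49 + 38)
= 49/87

49/87


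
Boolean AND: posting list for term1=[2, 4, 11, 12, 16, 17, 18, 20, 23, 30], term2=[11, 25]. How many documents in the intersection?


Boolean AND: find intersection of posting lists
term1 docs: [2, 4, 11, 12, 16, 17, 18, 20, 23, 30]
term2 docs: [11, 25]
Intersection: [11]
|intersection| = 1

1


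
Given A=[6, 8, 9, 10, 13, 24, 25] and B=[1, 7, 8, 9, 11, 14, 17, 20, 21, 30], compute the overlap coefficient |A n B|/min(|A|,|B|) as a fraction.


A intersect B = [8, 9]
|A intersect B| = 2
min(|A|, |B|) = min(7, 10) = 7
Overlap = 2 / 7 = 2/7

2/7


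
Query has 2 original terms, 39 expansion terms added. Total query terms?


Original terms: 2
Expansion terms: 39
Total = 2 + 39 = 41

41


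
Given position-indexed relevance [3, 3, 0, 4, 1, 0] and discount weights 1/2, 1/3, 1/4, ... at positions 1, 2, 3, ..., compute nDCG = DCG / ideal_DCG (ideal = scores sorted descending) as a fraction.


Position discount weights w_i = 1/(i+1) for i=1..6:
Weights = [1/2, 1/3, 1/4, 1/5, 1/6, 1/7]
Actual relevance: [3, 3, 0, 4, 1, 0]
DCG = 3/2 + 3/3 + 0/4 + 4/5 + 1/6 + 0/7 = 52/15
Ideal relevance (sorted desc): [4, 3, 3, 1, 0, 0]
Ideal DCG = 4/2 + 3/3 + 3/4 + 1/5 + 0/6 + 0/7 = 79/20
nDCG = DCG / ideal_DCG = 52/15 / 79/20 = 208/237

208/237


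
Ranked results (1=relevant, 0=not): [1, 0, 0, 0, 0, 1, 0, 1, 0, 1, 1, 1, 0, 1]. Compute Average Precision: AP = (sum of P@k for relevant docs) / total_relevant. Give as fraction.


Computing P@k for each relevant position:
Position 1: relevant, P@1 = 1/1 = 1
Position 2: not relevant
Position 3: not relevant
Position 4: not relevant
Position 5: not relevant
Position 6: relevant, P@6 = 2/6 = 1/3
Position 7: not relevant
Position 8: relevant, P@8 = 3/8 = 3/8
Position 9: not relevant
Position 10: relevant, P@10 = 4/10 = 2/5
Position 11: relevant, P@11 = 5/11 = 5/11
Position 12: relevant, P@12 = 6/12 = 1/2
Position 13: not relevant
Position 14: relevant, P@14 = 7/14 = 1/2
Sum of P@k = 1 + 1/3 + 3/8 + 2/5 + 5/11 + 1/2 + 1/2 = 4703/1320
AP = 4703/1320 / 7 = 4703/9240

4703/9240


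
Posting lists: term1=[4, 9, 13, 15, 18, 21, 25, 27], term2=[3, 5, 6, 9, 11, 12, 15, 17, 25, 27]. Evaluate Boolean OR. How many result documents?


Boolean OR: find union of posting lists
term1 docs: [4, 9, 13, 15, 18, 21, 25, 27]
term2 docs: [3, 5, 6, 9, 11, 12, 15, 17, 25, 27]
Union: [3, 4, 5, 6, 9, 11, 12, 13, 15, 17, 18, 21, 25, 27]
|union| = 14

14


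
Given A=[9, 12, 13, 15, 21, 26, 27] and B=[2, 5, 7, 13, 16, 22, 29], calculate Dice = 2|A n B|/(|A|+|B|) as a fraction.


A intersect B = [13]
|A intersect B| = 1
|A| = 7, |B| = 7
Dice = 2*1 / (7+7)
= 2 / 14 = 1/7

1/7


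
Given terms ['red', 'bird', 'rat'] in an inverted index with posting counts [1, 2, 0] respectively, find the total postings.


Summing posting list sizes:
'red': 1 postings
'bird': 2 postings
'rat': 0 postings
Total = 1 + 2 + 0 = 3

3


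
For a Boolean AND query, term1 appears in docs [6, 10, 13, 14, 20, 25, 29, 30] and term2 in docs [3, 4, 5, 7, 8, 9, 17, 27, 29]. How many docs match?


Boolean AND: find intersection of posting lists
term1 docs: [6, 10, 13, 14, 20, 25, 29, 30]
term2 docs: [3, 4, 5, 7, 8, 9, 17, 27, 29]
Intersection: [29]
|intersection| = 1

1


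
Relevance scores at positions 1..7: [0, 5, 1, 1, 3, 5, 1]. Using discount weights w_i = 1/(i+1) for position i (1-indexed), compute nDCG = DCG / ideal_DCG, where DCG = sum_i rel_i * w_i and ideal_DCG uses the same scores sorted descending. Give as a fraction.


Position discount weights w_i = 1/(i+1) for i=1..7:
Weights = [1/2, 1/3, 1/4, 1/5, 1/6, 1/7, 1/8]
Actual relevance: [0, 5, 1, 1, 3, 5, 1]
DCG = 0/2 + 5/3 + 1/4 + 1/5 + 3/6 + 5/7 + 1/8 = 2903/840
Ideal relevance (sorted desc): [5, 5, 3, 1, 1, 1, 0]
Ideal DCG = 5/2 + 5/3 + 3/4 + 1/5 + 1/6 + 1/7 + 0/8 = 2279/420
nDCG = DCG / ideal_DCG = 2903/840 / 2279/420 = 2903/4558

2903/4558


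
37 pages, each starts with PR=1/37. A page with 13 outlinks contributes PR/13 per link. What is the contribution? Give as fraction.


Initial PR = 1/37 = 1/37
Outlinks = 13
Contribution per link = PR / outlinks
= 1/37 / 13
= 1/481

1/481


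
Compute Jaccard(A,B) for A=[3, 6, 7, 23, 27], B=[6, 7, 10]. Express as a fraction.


A intersect B = [6, 7]
|A intersect B| = 2
A union B = [3, 6, 7, 10, 23, 27]
|A union B| = 6
Jaccard = 2/6 = 1/3

1/3


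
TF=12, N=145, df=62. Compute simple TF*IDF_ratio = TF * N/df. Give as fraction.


TF * (N/df)
= 12 * (145/62)
= 12 * 145/62
= 870/31

870/31


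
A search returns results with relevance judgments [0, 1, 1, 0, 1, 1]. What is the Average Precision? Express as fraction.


Computing P@k for each relevant position:
Position 1: not relevant
Position 2: relevant, P@2 = 1/2 = 1/2
Position 3: relevant, P@3 = 2/3 = 2/3
Position 4: not relevant
Position 5: relevant, P@5 = 3/5 = 3/5
Position 6: relevant, P@6 = 4/6 = 2/3
Sum of P@k = 1/2 + 2/3 + 3/5 + 2/3 = 73/30
AP = 73/30 / 4 = 73/120

73/120


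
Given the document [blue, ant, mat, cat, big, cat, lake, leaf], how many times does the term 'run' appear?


Document has 8 words
Scanning for 'run':
Term not found in document
Count = 0

0


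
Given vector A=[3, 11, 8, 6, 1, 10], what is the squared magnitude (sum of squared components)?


|A|^2 = sum of squared components
A[0]^2 = 3^2 = 9
A[1]^2 = 11^2 = 121
A[2]^2 = 8^2 = 64
A[3]^2 = 6^2 = 36
A[4]^2 = 1^2 = 1
A[5]^2 = 10^2 = 100
Sum = 9 + 121 + 64 + 36 + 1 + 100 = 331

331


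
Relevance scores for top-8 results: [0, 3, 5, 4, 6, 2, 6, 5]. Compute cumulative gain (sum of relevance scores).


Cumulative Gain = sum of relevance scores
Position 1: rel=0, running sum=0
Position 2: rel=3, running sum=3
Position 3: rel=5, running sum=8
Position 4: rel=4, running sum=12
Position 5: rel=6, running sum=18
Position 6: rel=2, running sum=20
Position 7: rel=6, running sum=26
Position 8: rel=5, running sum=31
CG = 31

31


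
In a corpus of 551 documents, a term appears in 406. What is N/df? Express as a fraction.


IDF ratio = N / df
= 551 / 406
= 19/14

19/14


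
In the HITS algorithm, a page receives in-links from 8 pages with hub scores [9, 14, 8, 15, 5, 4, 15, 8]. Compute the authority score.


Authority = sum of hub scores of in-linkers
In-link 1: hub score = 9
In-link 2: hub score = 14
In-link 3: hub score = 8
In-link 4: hub score = 15
In-link 5: hub score = 5
In-link 6: hub score = 4
In-link 7: hub score = 15
In-link 8: hub score = 8
Authority = 9 + 14 + 8 + 15 + 5 + 4 + 15 + 8 = 78

78


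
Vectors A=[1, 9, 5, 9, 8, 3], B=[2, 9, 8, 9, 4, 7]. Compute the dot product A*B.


Dot product = sum of element-wise products
A[0]*B[0] = 1*2 = 2
A[1]*B[1] = 9*9 = 81
A[2]*B[2] = 5*8 = 40
A[3]*B[3] = 9*9 = 81
A[4]*B[4] = 8*4 = 32
A[5]*B[5] = 3*7 = 21
Sum = 2 + 81 + 40 + 81 + 32 + 21 = 257

257


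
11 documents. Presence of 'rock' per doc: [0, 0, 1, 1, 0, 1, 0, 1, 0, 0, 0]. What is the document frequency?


Checking each document for 'rock':
Doc 1: absent
Doc 2: absent
Doc 3: present
Doc 4: present
Doc 5: absent
Doc 6: present
Doc 7: absent
Doc 8: present
Doc 9: absent
Doc 10: absent
Doc 11: absent
df = sum of presences = 0 + 0 + 1 + 1 + 0 + 1 + 0 + 1 + 0 + 0 + 0 = 4

4


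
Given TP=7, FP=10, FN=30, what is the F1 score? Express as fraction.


F1 = 2 * P * R / (P + R)
P = TP/(TP+FP) = 7/17 = 7/17
R = TP/(TP+FN) = 7/37 = 7/37
2 * P * R = 2 * 7/17 * 7/37 = 98/629
P + R = 7/17 + 7/37 = 378/629
F1 = 98/629 / 378/629 = 7/27

7/27


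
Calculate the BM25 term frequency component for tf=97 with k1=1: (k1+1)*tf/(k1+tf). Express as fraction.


BM25 TF component = (k1+1)*tf / (k1+tf)
k1 = 1, tf = 97
Numerator = (1+1)*97 = 194
Denominator = 1 + 97 = 98
= 194/98 = 97/49

97/49


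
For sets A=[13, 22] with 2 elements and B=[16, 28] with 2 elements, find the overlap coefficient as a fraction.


A intersect B = []
|A intersect B| = 0
min(|A|, |B|) = min(2, 2) = 2
Overlap = 0 / 2 = 0

0


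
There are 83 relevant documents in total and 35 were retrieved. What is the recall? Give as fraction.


Recall = retrieved_relevant / total_relevant
= 35 / 83
= 35 / (35 + 48)
= 35/83

35/83


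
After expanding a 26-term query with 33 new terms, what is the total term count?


Original terms: 26
Expansion terms: 33
Total = 26 + 33 = 59

59


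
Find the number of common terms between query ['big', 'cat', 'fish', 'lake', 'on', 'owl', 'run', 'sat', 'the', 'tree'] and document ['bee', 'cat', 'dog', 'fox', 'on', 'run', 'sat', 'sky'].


Query terms: ['big', 'cat', 'fish', 'lake', 'on', 'owl', 'run', 'sat', 'the', 'tree']
Document terms: ['bee', 'cat', 'dog', 'fox', 'on', 'run', 'sat', 'sky']
Common terms: ['cat', 'on', 'run', 'sat']
Overlap count = 4

4


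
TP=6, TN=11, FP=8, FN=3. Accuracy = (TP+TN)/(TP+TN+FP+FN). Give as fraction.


Accuracy = (TP + TN) / (TP + TN + FP + FN)
TP + TN = 6 + 11 = 17
Total = 6 + 11 + 8 + 3 = 28
Accuracy = 17 / 28 = 17/28

17/28


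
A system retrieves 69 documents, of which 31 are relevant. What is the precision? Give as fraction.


Precision = relevant_retrieved / total_retrieved
= 31 / 69
= 31 / (31 + 38)
= 31/69

31/69


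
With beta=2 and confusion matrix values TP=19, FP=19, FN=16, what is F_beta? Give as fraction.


P = TP/(TP+FP) = 19/38 = 1/2
R = TP/(TP+FN) = 19/35 = 19/35
beta^2 = 2^2 = 4
(1 + beta^2) = 5
Numerator = (1+beta^2)*P*R = 19/14
Denominator = beta^2*P + R = 2 + 19/35 = 89/35
F_beta = 95/178

95/178


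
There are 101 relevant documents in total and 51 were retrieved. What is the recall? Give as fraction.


Recall = retrieved_relevant / total_relevant
= 51 / 101
= 51 / (51 + 50)
= 51/101

51/101


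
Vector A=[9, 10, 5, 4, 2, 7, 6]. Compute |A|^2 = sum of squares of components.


|A|^2 = sum of squared components
A[0]^2 = 9^2 = 81
A[1]^2 = 10^2 = 100
A[2]^2 = 5^2 = 25
A[3]^2 = 4^2 = 16
A[4]^2 = 2^2 = 4
A[5]^2 = 7^2 = 49
A[6]^2 = 6^2 = 36
Sum = 81 + 100 + 25 + 16 + 4 + 49 + 36 = 311

311


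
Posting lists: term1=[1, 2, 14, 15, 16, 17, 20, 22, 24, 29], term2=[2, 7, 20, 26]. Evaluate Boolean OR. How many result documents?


Boolean OR: find union of posting lists
term1 docs: [1, 2, 14, 15, 16, 17, 20, 22, 24, 29]
term2 docs: [2, 7, 20, 26]
Union: [1, 2, 7, 14, 15, 16, 17, 20, 22, 24, 26, 29]
|union| = 12

12


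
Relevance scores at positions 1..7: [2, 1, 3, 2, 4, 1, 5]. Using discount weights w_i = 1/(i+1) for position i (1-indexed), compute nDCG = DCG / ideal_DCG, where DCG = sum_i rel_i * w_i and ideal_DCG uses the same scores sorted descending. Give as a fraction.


Position discount weights w_i = 1/(i+1) for i=1..7:
Weights = [1/2, 1/3, 1/4, 1/5, 1/6, 1/7, 1/8]
Actual relevance: [2, 1, 3, 2, 4, 1, 5]
DCG = 2/2 + 1/3 + 3/4 + 2/5 + 4/6 + 1/7 + 5/8 = 1097/280
Ideal relevance (sorted desc): [5, 4, 3, 2, 2, 1, 1]
Ideal DCG = 5/2 + 4/3 + 3/4 + 2/5 + 2/6 + 1/7 + 1/8 = 4691/840
nDCG = DCG / ideal_DCG = 1097/280 / 4691/840 = 3291/4691

3291/4691


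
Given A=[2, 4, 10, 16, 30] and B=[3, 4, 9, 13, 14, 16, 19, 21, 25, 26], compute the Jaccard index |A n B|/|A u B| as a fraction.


A intersect B = [4, 16]
|A intersect B| = 2
A union B = [2, 3, 4, 9, 10, 13, 14, 16, 19, 21, 25, 26, 30]
|A union B| = 13
Jaccard = 2/13 = 2/13

2/13


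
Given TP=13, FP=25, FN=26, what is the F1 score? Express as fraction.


F1 = 2 * P * R / (P + R)
P = TP/(TP+FP) = 13/38 = 13/38
R = TP/(TP+FN) = 13/39 = 1/3
2 * P * R = 2 * 13/38 * 1/3 = 13/57
P + R = 13/38 + 1/3 = 77/114
F1 = 13/57 / 77/114 = 26/77

26/77


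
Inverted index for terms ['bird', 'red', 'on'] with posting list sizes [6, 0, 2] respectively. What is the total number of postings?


Summing posting list sizes:
'bird': 6 postings
'red': 0 postings
'on': 2 postings
Total = 6 + 0 + 2 = 8

8


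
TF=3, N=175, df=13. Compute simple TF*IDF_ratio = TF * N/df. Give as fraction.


TF * (N/df)
= 3 * (175/13)
= 3 * 175/13
= 525/13

525/13


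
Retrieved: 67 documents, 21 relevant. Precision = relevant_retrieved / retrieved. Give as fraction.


Precision = relevant_retrieved / total_retrieved
= 21 / 67
= 21 / (21 + 46)
= 21/67

21/67


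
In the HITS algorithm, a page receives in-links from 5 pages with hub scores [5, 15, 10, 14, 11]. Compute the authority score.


Authority = sum of hub scores of in-linkers
In-link 1: hub score = 5
In-link 2: hub score = 15
In-link 3: hub score = 10
In-link 4: hub score = 14
In-link 5: hub score = 11
Authority = 5 + 15 + 10 + 14 + 11 = 55

55


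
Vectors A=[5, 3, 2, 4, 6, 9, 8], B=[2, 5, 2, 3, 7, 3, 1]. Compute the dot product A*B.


Dot product = sum of element-wise products
A[0]*B[0] = 5*2 = 10
A[1]*B[1] = 3*5 = 15
A[2]*B[2] = 2*2 = 4
A[3]*B[3] = 4*3 = 12
A[4]*B[4] = 6*7 = 42
A[5]*B[5] = 9*3 = 27
A[6]*B[6] = 8*1 = 8
Sum = 10 + 15 + 4 + 12 + 42 + 27 + 8 = 118

118


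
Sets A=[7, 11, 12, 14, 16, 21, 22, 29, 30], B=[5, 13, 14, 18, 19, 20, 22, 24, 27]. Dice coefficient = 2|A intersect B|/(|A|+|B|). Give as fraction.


A intersect B = [14, 22]
|A intersect B| = 2
|A| = 9, |B| = 9
Dice = 2*2 / (9+9)
= 4 / 18 = 2/9

2/9


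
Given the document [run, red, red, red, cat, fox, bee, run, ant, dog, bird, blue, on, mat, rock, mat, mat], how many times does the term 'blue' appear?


Document has 17 words
Scanning for 'blue':
Found at positions: [11]
Count = 1

1


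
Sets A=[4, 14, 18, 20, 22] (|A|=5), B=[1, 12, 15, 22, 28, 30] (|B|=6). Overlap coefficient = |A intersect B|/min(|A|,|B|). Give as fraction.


A intersect B = [22]
|A intersect B| = 1
min(|A|, |B|) = min(5, 6) = 5
Overlap = 1 / 5 = 1/5

1/5


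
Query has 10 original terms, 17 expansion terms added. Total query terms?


Original terms: 10
Expansion terms: 17
Total = 10 + 17 = 27

27


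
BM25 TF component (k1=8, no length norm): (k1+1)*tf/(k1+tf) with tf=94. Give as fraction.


BM25 TF component = (k1+1)*tf / (k1+tf)
k1 = 8, tf = 94
Numerator = (8+1)*94 = 846
Denominator = 8 + 94 = 102
= 846/102 = 141/17

141/17


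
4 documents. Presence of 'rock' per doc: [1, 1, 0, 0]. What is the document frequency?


Checking each document for 'rock':
Doc 1: present
Doc 2: present
Doc 3: absent
Doc 4: absent
df = sum of presences = 1 + 1 + 0 + 0 = 2

2


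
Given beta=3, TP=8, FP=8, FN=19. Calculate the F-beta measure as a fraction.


P = TP/(TP+FP) = 8/16 = 1/2
R = TP/(TP+FN) = 8/27 = 8/27
beta^2 = 3^2 = 9
(1 + beta^2) = 10
Numerator = (1+beta^2)*P*R = 40/27
Denominator = beta^2*P + R = 9/2 + 8/27 = 259/54
F_beta = 80/259

80/259


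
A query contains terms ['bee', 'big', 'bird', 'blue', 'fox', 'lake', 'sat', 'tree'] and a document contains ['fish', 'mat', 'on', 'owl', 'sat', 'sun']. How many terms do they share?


Query terms: ['bee', 'big', 'bird', 'blue', 'fox', 'lake', 'sat', 'tree']
Document terms: ['fish', 'mat', 'on', 'owl', 'sat', 'sun']
Common terms: ['sat']
Overlap count = 1

1


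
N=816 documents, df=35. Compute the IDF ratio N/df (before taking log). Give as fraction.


IDF ratio = N / df
= 816 / 35
= 816/35

816/35


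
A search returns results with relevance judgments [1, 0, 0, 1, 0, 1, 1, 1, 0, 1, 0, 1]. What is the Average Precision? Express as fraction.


Computing P@k for each relevant position:
Position 1: relevant, P@1 = 1/1 = 1
Position 2: not relevant
Position 3: not relevant
Position 4: relevant, P@4 = 2/4 = 1/2
Position 5: not relevant
Position 6: relevant, P@6 = 3/6 = 1/2
Position 7: relevant, P@7 = 4/7 = 4/7
Position 8: relevant, P@8 = 5/8 = 5/8
Position 9: not relevant
Position 10: relevant, P@10 = 6/10 = 3/5
Position 11: not relevant
Position 12: relevant, P@12 = 7/12 = 7/12
Sum of P@k = 1 + 1/2 + 1/2 + 4/7 + 5/8 + 3/5 + 7/12 = 3679/840
AP = 3679/840 / 7 = 3679/5880

3679/5880


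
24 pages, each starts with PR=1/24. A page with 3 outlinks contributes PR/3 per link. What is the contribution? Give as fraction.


Initial PR = 1/24 = 1/24
Outlinks = 3
Contribution per link = PR / outlinks
= 1/24 / 3
= 1/72

1/72


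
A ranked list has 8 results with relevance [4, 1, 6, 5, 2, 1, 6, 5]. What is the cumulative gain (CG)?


Cumulative Gain = sum of relevance scores
Position 1: rel=4, running sum=4
Position 2: rel=1, running sum=5
Position 3: rel=6, running sum=11
Position 4: rel=5, running sum=16
Position 5: rel=2, running sum=18
Position 6: rel=1, running sum=19
Position 7: rel=6, running sum=25
Position 8: rel=5, running sum=30
CG = 30

30


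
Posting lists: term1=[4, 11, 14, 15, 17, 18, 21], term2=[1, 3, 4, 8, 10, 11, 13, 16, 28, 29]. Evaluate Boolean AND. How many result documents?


Boolean AND: find intersection of posting lists
term1 docs: [4, 11, 14, 15, 17, 18, 21]
term2 docs: [1, 3, 4, 8, 10, 11, 13, 16, 28, 29]
Intersection: [4, 11]
|intersection| = 2

2


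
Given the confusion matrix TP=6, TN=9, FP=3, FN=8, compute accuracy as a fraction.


Accuracy = (TP + TN) / (TP + TN + FP + FN)
TP + TN = 6 + 9 = 15
Total = 6 + 9 + 3 + 8 = 26
Accuracy = 15 / 26 = 15/26

15/26


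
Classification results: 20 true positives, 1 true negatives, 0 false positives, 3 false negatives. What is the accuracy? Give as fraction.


Accuracy = (TP + TN) / (TP + TN + FP + FN)
TP + TN = 20 + 1 = 21
Total = 20 + 1 + 0 + 3 = 24
Accuracy = 21 / 24 = 7/8

7/8


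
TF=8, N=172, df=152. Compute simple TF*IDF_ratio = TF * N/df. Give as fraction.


TF * (N/df)
= 8 * (172/152)
= 8 * 43/38
= 172/19

172/19


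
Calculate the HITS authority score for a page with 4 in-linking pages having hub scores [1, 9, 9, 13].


Authority = sum of hub scores of in-linkers
In-link 1: hub score = 1
In-link 2: hub score = 9
In-link 3: hub score = 9
In-link 4: hub score = 13
Authority = 1 + 9 + 9 + 13 = 32

32


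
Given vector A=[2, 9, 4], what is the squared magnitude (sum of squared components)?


|A|^2 = sum of squared components
A[0]^2 = 2^2 = 4
A[1]^2 = 9^2 = 81
A[2]^2 = 4^2 = 16
Sum = 4 + 81 + 16 = 101

101


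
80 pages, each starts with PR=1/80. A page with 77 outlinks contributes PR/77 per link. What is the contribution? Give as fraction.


Initial PR = 1/80 = 1/80
Outlinks = 77
Contribution per link = PR / outlinks
= 1/80 / 77
= 1/6160

1/6160


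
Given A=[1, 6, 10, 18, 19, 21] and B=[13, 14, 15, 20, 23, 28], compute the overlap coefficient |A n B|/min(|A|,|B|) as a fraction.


A intersect B = []
|A intersect B| = 0
min(|A|, |B|) = min(6, 6) = 6
Overlap = 0 / 6 = 0

0


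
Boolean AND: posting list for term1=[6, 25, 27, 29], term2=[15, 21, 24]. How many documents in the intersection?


Boolean AND: find intersection of posting lists
term1 docs: [6, 25, 27, 29]
term2 docs: [15, 21, 24]
Intersection: []
|intersection| = 0

0


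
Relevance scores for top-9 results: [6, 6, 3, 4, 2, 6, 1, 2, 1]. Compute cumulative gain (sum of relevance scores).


Cumulative Gain = sum of relevance scores
Position 1: rel=6, running sum=6
Position 2: rel=6, running sum=12
Position 3: rel=3, running sum=15
Position 4: rel=4, running sum=19
Position 5: rel=2, running sum=21
Position 6: rel=6, running sum=27
Position 7: rel=1, running sum=28
Position 8: rel=2, running sum=30
Position 9: rel=1, running sum=31
CG = 31

31


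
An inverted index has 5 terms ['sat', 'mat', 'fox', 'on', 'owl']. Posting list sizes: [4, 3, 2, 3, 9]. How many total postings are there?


Summing posting list sizes:
'sat': 4 postings
'mat': 3 postings
'fox': 2 postings
'on': 3 postings
'owl': 9 postings
Total = 4 + 3 + 2 + 3 + 9 = 21

21


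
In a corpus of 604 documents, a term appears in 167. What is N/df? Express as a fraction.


IDF ratio = N / df
= 604 / 167
= 604/167

604/167


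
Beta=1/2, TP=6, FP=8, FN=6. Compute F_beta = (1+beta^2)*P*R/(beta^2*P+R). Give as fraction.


P = TP/(TP+FP) = 6/14 = 3/7
R = TP/(TP+FN) = 6/12 = 1/2
beta^2 = 1/2^2 = 1/4
(1 + beta^2) = 5/4
Numerator = (1+beta^2)*P*R = 15/56
Denominator = beta^2*P + R = 3/28 + 1/2 = 17/28
F_beta = 15/34

15/34


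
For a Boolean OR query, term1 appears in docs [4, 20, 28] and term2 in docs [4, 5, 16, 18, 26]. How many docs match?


Boolean OR: find union of posting lists
term1 docs: [4, 20, 28]
term2 docs: [4, 5, 16, 18, 26]
Union: [4, 5, 16, 18, 20, 26, 28]
|union| = 7

7


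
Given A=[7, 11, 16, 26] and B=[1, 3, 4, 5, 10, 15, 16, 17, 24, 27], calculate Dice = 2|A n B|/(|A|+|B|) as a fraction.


A intersect B = [16]
|A intersect B| = 1
|A| = 4, |B| = 10
Dice = 2*1 / (4+10)
= 2 / 14 = 1/7

1/7


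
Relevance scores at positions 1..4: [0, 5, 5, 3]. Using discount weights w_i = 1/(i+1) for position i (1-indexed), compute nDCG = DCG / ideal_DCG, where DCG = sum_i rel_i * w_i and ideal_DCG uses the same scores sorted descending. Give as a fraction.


Position discount weights w_i = 1/(i+1) for i=1..4:
Weights = [1/2, 1/3, 1/4, 1/5]
Actual relevance: [0, 5, 5, 3]
DCG = 0/2 + 5/3 + 5/4 + 3/5 = 211/60
Ideal relevance (sorted desc): [5, 5, 3, 0]
Ideal DCG = 5/2 + 5/3 + 3/4 + 0/5 = 59/12
nDCG = DCG / ideal_DCG = 211/60 / 59/12 = 211/295

211/295


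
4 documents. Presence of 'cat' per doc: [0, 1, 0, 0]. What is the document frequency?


Checking each document for 'cat':
Doc 1: absent
Doc 2: present
Doc 3: absent
Doc 4: absent
df = sum of presences = 0 + 1 + 0 + 0 = 1

1


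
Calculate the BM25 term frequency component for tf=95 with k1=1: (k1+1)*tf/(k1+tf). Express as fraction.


BM25 TF component = (k1+1)*tf / (k1+tf)
k1 = 1, tf = 95
Numerator = (1+1)*95 = 190
Denominator = 1 + 95 = 96
= 190/96 = 95/48

95/48


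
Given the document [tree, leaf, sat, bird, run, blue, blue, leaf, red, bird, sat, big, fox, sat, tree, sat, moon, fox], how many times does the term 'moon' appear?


Document has 18 words
Scanning for 'moon':
Found at positions: [16]
Count = 1

1


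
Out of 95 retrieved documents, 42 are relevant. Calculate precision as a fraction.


Precision = relevant_retrieved / total_retrieved
= 42 / 95
= 42 / (42 + 53)
= 42/95

42/95


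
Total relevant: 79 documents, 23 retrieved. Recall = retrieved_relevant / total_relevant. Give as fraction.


Recall = retrieved_relevant / total_relevant
= 23 / 79
= 23 / (23 + 56)
= 23/79

23/79


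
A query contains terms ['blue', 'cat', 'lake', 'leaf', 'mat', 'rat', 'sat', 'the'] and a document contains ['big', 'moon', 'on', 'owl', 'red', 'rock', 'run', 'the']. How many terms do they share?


Query terms: ['blue', 'cat', 'lake', 'leaf', 'mat', 'rat', 'sat', 'the']
Document terms: ['big', 'moon', 'on', 'owl', 'red', 'rock', 'run', 'the']
Common terms: ['the']
Overlap count = 1

1


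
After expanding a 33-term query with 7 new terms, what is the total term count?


Original terms: 33
Expansion terms: 7
Total = 33 + 7 = 40

40


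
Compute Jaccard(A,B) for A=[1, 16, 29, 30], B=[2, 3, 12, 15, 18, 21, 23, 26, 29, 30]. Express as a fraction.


A intersect B = [29, 30]
|A intersect B| = 2
A union B = [1, 2, 3, 12, 15, 16, 18, 21, 23, 26, 29, 30]
|A union B| = 12
Jaccard = 2/12 = 1/6

1/6


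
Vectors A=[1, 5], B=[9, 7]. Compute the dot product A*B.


Dot product = sum of element-wise products
A[0]*B[0] = 1*9 = 9
A[1]*B[1] = 5*7 = 35
Sum = 9 + 35 = 44

44


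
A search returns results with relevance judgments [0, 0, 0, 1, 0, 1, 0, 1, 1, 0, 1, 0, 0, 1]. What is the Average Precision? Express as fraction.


Computing P@k for each relevant position:
Position 1: not relevant
Position 2: not relevant
Position 3: not relevant
Position 4: relevant, P@4 = 1/4 = 1/4
Position 5: not relevant
Position 6: relevant, P@6 = 2/6 = 1/3
Position 7: not relevant
Position 8: relevant, P@8 = 3/8 = 3/8
Position 9: relevant, P@9 = 4/9 = 4/9
Position 10: not relevant
Position 11: relevant, P@11 = 5/11 = 5/11
Position 12: not relevant
Position 13: not relevant
Position 14: relevant, P@14 = 6/14 = 3/7
Sum of P@k = 1/4 + 1/3 + 3/8 + 4/9 + 5/11 + 3/7 = 12673/5544
AP = 12673/5544 / 6 = 12673/33264

12673/33264


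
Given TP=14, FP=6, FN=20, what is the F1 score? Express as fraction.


F1 = 2 * P * R / (P + R)
P = TP/(TP+FP) = 14/20 = 7/10
R = TP/(TP+FN) = 14/34 = 7/17
2 * P * R = 2 * 7/10 * 7/17 = 49/85
P + R = 7/10 + 7/17 = 189/170
F1 = 49/85 / 189/170 = 14/27

14/27


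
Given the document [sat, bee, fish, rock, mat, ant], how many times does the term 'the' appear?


Document has 6 words
Scanning for 'the':
Term not found in document
Count = 0

0


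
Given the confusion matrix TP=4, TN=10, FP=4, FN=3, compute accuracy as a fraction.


Accuracy = (TP + TN) / (TP + TN + FP + FN)
TP + TN = 4 + 10 = 14
Total = 4 + 10 + 4 + 3 = 21
Accuracy = 14 / 21 = 2/3

2/3


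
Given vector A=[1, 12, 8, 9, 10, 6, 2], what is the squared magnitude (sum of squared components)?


|A|^2 = sum of squared components
A[0]^2 = 1^2 = 1
A[1]^2 = 12^2 = 144
A[2]^2 = 8^2 = 64
A[3]^2 = 9^2 = 81
A[4]^2 = 10^2 = 100
A[5]^2 = 6^2 = 36
A[6]^2 = 2^2 = 4
Sum = 1 + 144 + 64 + 81 + 100 + 36 + 4 = 430

430
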